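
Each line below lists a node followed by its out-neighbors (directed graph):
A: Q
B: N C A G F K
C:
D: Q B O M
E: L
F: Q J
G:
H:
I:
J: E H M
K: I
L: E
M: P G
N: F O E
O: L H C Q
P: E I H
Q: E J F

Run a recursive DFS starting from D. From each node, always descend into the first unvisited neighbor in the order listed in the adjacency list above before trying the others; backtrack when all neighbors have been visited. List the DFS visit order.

D → Q → E → L → J → H → M → P → I → G → F → B → N → O → C → A → K

Visit D
D → Q
Q → E
E → L
Q → J
J → H
J → M
M → P
P → I
M → G
Q → F
D → B
B → N
N → O
O → C
B → A
B → K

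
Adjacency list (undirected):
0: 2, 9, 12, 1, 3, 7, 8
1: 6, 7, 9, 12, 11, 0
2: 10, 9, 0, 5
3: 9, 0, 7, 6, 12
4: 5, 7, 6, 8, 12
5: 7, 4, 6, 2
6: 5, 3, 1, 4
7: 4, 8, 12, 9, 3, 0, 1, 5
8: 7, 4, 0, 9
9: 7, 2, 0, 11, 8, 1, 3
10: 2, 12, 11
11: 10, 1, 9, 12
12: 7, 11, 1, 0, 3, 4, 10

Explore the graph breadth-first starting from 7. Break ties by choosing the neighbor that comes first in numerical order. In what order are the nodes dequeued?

7 0 1 3 4 5 8 9 12 2 6 11 10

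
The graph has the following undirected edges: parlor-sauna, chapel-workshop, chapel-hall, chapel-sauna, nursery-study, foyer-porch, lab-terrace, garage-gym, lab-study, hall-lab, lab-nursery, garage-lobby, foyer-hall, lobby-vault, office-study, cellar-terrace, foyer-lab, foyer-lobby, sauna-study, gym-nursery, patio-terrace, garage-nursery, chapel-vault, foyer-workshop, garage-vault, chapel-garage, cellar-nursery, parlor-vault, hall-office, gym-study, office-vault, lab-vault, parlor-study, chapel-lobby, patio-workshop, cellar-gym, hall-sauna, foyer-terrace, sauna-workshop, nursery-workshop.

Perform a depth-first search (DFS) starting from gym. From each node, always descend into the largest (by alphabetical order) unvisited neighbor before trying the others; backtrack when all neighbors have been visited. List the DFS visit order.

Visit gym
gym → study
study → sauna
sauna → workshop
workshop → patio
patio → terrace
terrace → lab
lab → vault
vault → parlor
vault → office
office → hall
hall → foyer
foyer → porch
foyer → lobby
lobby → garage
garage → nursery
nursery → cellar
garage → chapel

gym study sauna workshop patio terrace lab vault parlor office hall foyer porch lobby garage nursery cellar chapel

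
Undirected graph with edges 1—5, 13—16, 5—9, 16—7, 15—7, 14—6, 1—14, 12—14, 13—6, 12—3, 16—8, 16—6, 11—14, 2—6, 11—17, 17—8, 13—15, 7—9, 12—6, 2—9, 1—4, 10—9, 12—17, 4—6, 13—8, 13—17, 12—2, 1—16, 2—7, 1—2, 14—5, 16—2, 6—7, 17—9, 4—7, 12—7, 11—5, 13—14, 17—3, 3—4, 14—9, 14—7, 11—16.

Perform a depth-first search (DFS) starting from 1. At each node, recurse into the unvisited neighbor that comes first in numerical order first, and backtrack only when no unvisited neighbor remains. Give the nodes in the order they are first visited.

Visit 1
1 → 2
2 → 6
6 → 4
4 → 3
3 → 12
12 → 7
7 → 9
9 → 5
5 → 11
11 → 14
14 → 13
13 → 8
8 → 16
8 → 17
13 → 15
9 → 10

1, 2, 6, 4, 3, 12, 7, 9, 5, 11, 14, 13, 8, 16, 17, 15, 10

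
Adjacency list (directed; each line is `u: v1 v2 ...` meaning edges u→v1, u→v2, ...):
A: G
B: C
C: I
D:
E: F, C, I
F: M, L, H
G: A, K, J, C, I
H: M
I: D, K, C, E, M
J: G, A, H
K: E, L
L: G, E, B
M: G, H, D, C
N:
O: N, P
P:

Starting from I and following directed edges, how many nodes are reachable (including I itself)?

BFS from I visits: I, D, K, C, E, M, L, F, G, H, B, A, J
Reachable nodes: 13 of 16 total.

13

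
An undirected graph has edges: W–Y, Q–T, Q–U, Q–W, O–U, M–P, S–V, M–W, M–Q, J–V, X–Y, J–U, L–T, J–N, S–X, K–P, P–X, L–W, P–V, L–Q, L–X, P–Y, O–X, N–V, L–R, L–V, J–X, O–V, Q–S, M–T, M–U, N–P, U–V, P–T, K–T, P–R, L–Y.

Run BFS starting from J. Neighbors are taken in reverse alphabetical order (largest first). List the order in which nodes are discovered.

J → X → V → U → N → Y → S → P → O → L → Q → M → W → T → R → K

Visit J; enqueue X, V, U, N → queue [X, V, U, N]
Visit X; enqueue Y, S, P, O, L → queue [V, U, N, Y, S, P, O, L]
Visit V → queue [U, N, Y, S, P, O, L]
Visit U; enqueue Q, M → queue [N, Y, S, P, O, L, Q, M]
Visit N → queue [Y, S, P, O, L, Q, M]
Visit Y; enqueue W → queue [S, P, O, L, Q, M, W]
Visit S → queue [P, O, L, Q, M, W]
Visit P; enqueue T, R, K → queue [O, L, Q, M, W, T, R, K]
Visit O → queue [L, Q, M, W, T, R, K]
Visit L → queue [Q, M, W, T, R, K]
Visit Q → queue [M, W, T, R, K]
Visit M → queue [W, T, R, K]
Visit W → queue [T, R, K]
Visit T → queue [R, K]
Visit R → queue [K]
Visit K → queue []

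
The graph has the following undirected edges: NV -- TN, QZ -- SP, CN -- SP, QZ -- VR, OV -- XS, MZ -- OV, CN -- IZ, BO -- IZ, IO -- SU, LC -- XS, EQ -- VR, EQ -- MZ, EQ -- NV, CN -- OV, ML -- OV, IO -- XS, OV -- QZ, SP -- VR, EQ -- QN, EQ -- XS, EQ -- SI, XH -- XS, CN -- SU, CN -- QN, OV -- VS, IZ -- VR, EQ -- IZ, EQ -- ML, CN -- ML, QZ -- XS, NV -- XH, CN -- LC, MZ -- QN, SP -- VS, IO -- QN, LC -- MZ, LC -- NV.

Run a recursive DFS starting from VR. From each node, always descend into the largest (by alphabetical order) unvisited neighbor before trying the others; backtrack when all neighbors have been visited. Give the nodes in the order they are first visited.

Visit VR
VR → SP
SP → VS
VS → OV
OV → XS
XS → XH
XH → NV
NV → TN
NV → LC
LC → MZ
MZ → QN
QN → IO
IO → SU
SU → CN
CN → ML
ML → EQ
EQ → SI
EQ → IZ
IZ → BO
XS → QZ

VR -> SP -> VS -> OV -> XS -> XH -> NV -> TN -> LC -> MZ -> QN -> IO -> SU -> CN -> ML -> EQ -> SI -> IZ -> BO -> QZ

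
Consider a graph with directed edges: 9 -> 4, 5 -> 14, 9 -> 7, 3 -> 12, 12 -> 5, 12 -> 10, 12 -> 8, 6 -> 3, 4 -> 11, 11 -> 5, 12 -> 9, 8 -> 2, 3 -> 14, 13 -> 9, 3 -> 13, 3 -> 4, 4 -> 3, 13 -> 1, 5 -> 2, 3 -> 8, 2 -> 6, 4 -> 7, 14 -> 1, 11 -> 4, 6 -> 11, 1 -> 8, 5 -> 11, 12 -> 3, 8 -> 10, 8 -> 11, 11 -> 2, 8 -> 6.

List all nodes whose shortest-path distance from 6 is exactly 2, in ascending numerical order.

Level 0: 6
Level 1: 3, 11
Level 2: 2, 4, 5, 8, 12, 13, 14
Level 3: 1, 7, 9, 10

2, 4, 5, 8, 12, 13, 14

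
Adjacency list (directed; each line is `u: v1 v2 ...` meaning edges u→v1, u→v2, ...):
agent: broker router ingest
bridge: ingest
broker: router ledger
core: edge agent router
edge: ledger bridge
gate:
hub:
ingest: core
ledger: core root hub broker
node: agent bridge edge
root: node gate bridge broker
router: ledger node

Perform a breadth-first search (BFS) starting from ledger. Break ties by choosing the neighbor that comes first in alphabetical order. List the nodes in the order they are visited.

Visit ledger; enqueue broker, core, hub, root → queue [broker, core, hub, root]
Visit broker; enqueue router → queue [core, hub, root, router]
Visit core; enqueue agent, edge → queue [hub, root, router, agent, edge]
Visit hub → queue [root, router, agent, edge]
Visit root; enqueue bridge, gate, node → queue [router, agent, edge, bridge, gate, node]
Visit router → queue [agent, edge, bridge, gate, node]
Visit agent; enqueue ingest → queue [edge, bridge, gate, node, ingest]
Visit edge → queue [bridge, gate, node, ingest]
Visit bridge → queue [gate, node, ingest]
Visit gate → queue [node, ingest]
Visit node → queue [ingest]
Visit ingest → queue []

ledger, broker, core, hub, root, router, agent, edge, bridge, gate, node, ingest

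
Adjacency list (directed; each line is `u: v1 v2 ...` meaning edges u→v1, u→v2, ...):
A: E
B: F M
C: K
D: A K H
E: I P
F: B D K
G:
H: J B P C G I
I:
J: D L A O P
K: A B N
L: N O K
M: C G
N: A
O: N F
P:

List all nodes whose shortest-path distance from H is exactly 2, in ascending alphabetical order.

A, D, F, K, L, M, O

Level 0: H
Level 1: B, C, G, I, J, P
Level 2: A, D, F, K, L, M, O
Level 3: E, N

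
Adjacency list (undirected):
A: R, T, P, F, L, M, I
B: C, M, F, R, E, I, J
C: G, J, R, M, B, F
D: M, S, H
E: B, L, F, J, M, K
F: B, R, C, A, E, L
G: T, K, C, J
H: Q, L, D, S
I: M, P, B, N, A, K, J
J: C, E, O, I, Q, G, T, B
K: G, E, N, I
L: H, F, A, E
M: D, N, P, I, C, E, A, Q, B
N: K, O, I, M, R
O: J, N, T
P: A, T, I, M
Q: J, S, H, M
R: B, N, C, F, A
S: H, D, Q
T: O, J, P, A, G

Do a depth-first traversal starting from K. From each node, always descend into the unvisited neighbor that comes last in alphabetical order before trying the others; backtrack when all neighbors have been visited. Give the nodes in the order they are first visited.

Visit K
K → N
N → R
R → F
F → L
L → H
H → S
S → Q
Q → M
M → P
P → T
T → O
O → J
J → I
I → B
B → E
B → C
C → G
I → A
M → D

K, N, R, F, L, H, S, Q, M, P, T, O, J, I, B, E, C, G, A, D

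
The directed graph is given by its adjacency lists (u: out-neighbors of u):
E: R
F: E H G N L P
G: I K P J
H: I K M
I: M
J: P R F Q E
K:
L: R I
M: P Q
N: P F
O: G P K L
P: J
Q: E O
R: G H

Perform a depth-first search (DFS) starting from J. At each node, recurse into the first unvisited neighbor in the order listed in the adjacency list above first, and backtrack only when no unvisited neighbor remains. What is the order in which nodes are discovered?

Visit J
J → P
J → R
R → G
G → I
I → M
M → Q
Q → E
Q → O
O → K
O → L
R → H
J → F
F → N

J -> P -> R -> G -> I -> M -> Q -> E -> O -> K -> L -> H -> F -> N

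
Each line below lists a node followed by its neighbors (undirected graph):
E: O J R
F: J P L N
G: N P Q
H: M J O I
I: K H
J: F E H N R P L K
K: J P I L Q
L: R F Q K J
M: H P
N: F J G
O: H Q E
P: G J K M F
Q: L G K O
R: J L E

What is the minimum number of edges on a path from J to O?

2

Level 0: J
Level 1: E, F, H, K, L, N, P, R
Level 2: G, I, M, O, Q
O first appears at level 2.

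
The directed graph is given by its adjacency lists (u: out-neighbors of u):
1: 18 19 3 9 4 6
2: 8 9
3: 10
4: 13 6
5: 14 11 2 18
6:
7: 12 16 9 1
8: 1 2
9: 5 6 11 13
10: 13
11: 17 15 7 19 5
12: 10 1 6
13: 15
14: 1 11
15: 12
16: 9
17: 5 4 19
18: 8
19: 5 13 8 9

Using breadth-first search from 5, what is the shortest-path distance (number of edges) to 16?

3

Level 0: 5
Level 1: 2, 11, 14, 18
Level 2: 1, 7, 8, 9, 15, 17, 19
Level 3: 3, 4, 6, 12, 13, 16
Level 4: 10
16 first appears at level 3.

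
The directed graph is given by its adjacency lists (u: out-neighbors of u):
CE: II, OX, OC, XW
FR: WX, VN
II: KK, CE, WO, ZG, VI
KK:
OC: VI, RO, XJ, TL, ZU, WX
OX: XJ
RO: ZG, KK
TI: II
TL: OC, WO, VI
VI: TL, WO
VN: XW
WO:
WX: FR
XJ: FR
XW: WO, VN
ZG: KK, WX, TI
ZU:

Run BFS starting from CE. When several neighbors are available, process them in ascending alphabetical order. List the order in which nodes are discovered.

Visit CE; enqueue II, OC, OX, XW → queue [II, OC, OX, XW]
Visit II; enqueue KK, VI, WO, ZG → queue [OC, OX, XW, KK, VI, WO, ZG]
Visit OC; enqueue RO, TL, WX, XJ, ZU → queue [OX, XW, KK, VI, WO, ZG, RO, TL, WX, XJ, ZU]
Visit OX → queue [XW, KK, VI, WO, ZG, RO, TL, WX, XJ, ZU]
Visit XW; enqueue VN → queue [KK, VI, WO, ZG, RO, TL, WX, XJ, ZU, VN]
Visit KK → queue [VI, WO, ZG, RO, TL, WX, XJ, ZU, VN]
Visit VI → queue [WO, ZG, RO, TL, WX, XJ, ZU, VN]
Visit WO → queue [ZG, RO, TL, WX, XJ, ZU, VN]
Visit ZG; enqueue TI → queue [RO, TL, WX, XJ, ZU, VN, TI]
Visit RO → queue [TL, WX, XJ, ZU, VN, TI]
Visit TL → queue [WX, XJ, ZU, VN, TI]
Visit WX; enqueue FR → queue [XJ, ZU, VN, TI, FR]
Visit XJ → queue [ZU, VN, TI, FR]
Visit ZU → queue [VN, TI, FR]
Visit VN → queue [TI, FR]
Visit TI → queue [FR]
Visit FR → queue []

CE -> II -> OC -> OX -> XW -> KK -> VI -> WO -> ZG -> RO -> TL -> WX -> XJ -> ZU -> VN -> TI -> FR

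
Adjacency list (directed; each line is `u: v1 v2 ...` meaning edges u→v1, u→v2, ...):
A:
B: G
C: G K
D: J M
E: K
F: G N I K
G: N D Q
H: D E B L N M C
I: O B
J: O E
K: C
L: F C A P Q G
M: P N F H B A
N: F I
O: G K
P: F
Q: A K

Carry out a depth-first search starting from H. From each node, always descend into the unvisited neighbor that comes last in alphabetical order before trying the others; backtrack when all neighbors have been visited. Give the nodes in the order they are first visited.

Visit H
H → N
N → I
I → O
O → K
K → C
C → G
G → Q
Q → A
G → D
D → M
M → P
P → F
M → B
D → J
J → E
H → L

H, N, I, O, K, C, G, Q, A, D, M, P, F, B, J, E, L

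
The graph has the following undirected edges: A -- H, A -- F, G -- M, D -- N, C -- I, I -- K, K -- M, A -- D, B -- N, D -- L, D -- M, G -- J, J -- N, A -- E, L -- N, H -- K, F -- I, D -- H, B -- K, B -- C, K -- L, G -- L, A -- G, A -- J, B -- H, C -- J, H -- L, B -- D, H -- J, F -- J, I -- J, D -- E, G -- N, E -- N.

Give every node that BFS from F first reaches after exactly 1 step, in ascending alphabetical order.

A, I, J

Level 0: F
Level 1: A, I, J
Level 2: C, D, E, G, H, K, N
Level 3: B, L, M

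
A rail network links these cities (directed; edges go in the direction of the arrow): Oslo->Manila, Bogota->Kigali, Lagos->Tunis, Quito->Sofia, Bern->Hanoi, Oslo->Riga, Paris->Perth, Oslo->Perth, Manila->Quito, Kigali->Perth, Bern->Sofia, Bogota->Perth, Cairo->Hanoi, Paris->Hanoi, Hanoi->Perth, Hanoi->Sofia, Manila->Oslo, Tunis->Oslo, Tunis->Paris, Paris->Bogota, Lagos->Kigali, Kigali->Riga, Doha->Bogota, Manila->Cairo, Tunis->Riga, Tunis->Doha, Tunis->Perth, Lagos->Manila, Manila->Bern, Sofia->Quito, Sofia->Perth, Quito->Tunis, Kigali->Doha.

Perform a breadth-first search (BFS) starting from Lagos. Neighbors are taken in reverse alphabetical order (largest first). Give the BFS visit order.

Lagos, Tunis, Manila, Kigali, Riga, Perth, Paris, Oslo, Doha, Quito, Cairo, Bern, Hanoi, Bogota, Sofia

Visit Lagos; enqueue Tunis, Manila, Kigali → queue [Tunis, Manila, Kigali]
Visit Tunis; enqueue Riga, Perth, Paris, Oslo, Doha → queue [Manila, Kigali, Riga, Perth, Paris, Oslo, Doha]
Visit Manila; enqueue Quito, Cairo, Bern → queue [Kigali, Riga, Perth, Paris, Oslo, Doha, Quito, Cairo, Bern]
Visit Kigali → queue [Riga, Perth, Paris, Oslo, Doha, Quito, Cairo, Bern]
Visit Riga → queue [Perth, Paris, Oslo, Doha, Quito, Cairo, Bern]
Visit Perth → queue [Paris, Oslo, Doha, Quito, Cairo, Bern]
Visit Paris; enqueue Hanoi, Bogota → queue [Oslo, Doha, Quito, Cairo, Bern, Hanoi, Bogota]
Visit Oslo → queue [Doha, Quito, Cairo, Bern, Hanoi, Bogota]
Visit Doha → queue [Quito, Cairo, Bern, Hanoi, Bogota]
Visit Quito; enqueue Sofia → queue [Cairo, Bern, Hanoi, Bogota, Sofia]
Visit Cairo → queue [Bern, Hanoi, Bogota, Sofia]
Visit Bern → queue [Hanoi, Bogota, Sofia]
Visit Hanoi → queue [Bogota, Sofia]
Visit Bogota → queue [Sofia]
Visit Sofia → queue []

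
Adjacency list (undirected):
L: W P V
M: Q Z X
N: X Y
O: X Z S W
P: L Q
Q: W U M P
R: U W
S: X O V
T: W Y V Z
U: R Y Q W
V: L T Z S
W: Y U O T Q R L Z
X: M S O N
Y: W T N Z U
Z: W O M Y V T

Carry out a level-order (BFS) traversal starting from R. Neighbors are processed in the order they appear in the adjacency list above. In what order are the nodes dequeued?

R → U → W → Y → Q → O → T → L → Z → N → M → P → X → S → V

Visit R; enqueue U, W → queue [U, W]
Visit U; enqueue Y, Q → queue [W, Y, Q]
Visit W; enqueue O, T, L, Z → queue [Y, Q, O, T, L, Z]
Visit Y; enqueue N → queue [Q, O, T, L, Z, N]
Visit Q; enqueue M, P → queue [O, T, L, Z, N, M, P]
Visit O; enqueue X, S → queue [T, L, Z, N, M, P, X, S]
Visit T; enqueue V → queue [L, Z, N, M, P, X, S, V]
Visit L → queue [Z, N, M, P, X, S, V]
Visit Z → queue [N, M, P, X, S, V]
Visit N → queue [M, P, X, S, V]
Visit M → queue [P, X, S, V]
Visit P → queue [X, S, V]
Visit X → queue [S, V]
Visit S → queue [V]
Visit V → queue []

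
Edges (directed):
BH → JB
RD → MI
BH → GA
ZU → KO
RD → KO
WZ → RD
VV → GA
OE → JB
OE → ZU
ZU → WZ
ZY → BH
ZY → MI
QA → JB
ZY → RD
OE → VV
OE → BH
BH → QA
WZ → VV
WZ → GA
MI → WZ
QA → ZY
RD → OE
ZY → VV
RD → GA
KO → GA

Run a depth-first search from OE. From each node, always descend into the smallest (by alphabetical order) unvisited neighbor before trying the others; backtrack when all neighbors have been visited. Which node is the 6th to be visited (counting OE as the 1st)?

Visit OE
OE → BH
BH → GA
BH → JB
BH → QA
QA → ZY
ZY → MI
MI → WZ
WZ → RD
RD → KO
WZ → VV
OE → ZU

Visit order: OE, BH, GA, JB, QA, ZY, MI, WZ, RD, KO, VV, ZU

ZY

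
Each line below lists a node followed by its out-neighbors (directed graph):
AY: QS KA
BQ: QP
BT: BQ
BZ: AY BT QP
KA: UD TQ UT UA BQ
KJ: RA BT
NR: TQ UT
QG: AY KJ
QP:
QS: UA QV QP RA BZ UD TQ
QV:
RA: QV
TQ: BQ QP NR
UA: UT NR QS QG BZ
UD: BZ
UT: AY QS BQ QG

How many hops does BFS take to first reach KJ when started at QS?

3

Level 0: QS
Level 1: BZ, QP, QV, RA, TQ, UA, UD
Level 2: AY, BQ, BT, NR, QG, UT
Level 3: KA, KJ
KJ first appears at level 3.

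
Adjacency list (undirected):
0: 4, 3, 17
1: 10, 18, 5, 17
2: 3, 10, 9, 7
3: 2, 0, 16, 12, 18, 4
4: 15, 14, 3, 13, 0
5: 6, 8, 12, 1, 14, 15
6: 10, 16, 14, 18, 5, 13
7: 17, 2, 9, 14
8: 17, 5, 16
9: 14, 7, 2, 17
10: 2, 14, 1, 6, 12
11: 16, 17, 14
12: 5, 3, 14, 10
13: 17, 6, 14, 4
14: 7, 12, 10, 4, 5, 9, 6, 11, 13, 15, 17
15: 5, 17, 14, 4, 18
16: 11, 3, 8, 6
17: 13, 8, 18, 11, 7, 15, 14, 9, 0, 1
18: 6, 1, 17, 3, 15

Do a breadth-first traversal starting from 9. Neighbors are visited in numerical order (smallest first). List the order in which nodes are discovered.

Visit 9; enqueue 2, 7, 14, 17 → queue [2, 7, 14, 17]
Visit 2; enqueue 3, 10 → queue [7, 14, 17, 3, 10]
Visit 7 → queue [14, 17, 3, 10]
Visit 14; enqueue 4, 5, 6, 11, 12, 13, 15 → queue [17, 3, 10, 4, 5, 6, 11, 12, 13, 15]
Visit 17; enqueue 0, 1, 8, 18 → queue [3, 10, 4, 5, 6, 11, 12, 13, 15, 0, 1, 8, 18]
Visit 3; enqueue 16 → queue [10, 4, 5, 6, 11, 12, 13, 15, 0, 1, 8, 18, 16]
Visit 10 → queue [4, 5, 6, 11, 12, 13, 15, 0, 1, 8, 18, 16]
Visit 4 → queue [5, 6, 11, 12, 13, 15, 0, 1, 8, 18, 16]
Visit 5 → queue [6, 11, 12, 13, 15, 0, 1, 8, 18, 16]
Visit 6 → queue [11, 12, 13, 15, 0, 1, 8, 18, 16]
Visit 11 → queue [12, 13, 15, 0, 1, 8, 18, 16]
Visit 12 → queue [13, 15, 0, 1, 8, 18, 16]
Visit 13 → queue [15, 0, 1, 8, 18, 16]
Visit 15 → queue [0, 1, 8, 18, 16]
Visit 0 → queue [1, 8, 18, 16]
Visit 1 → queue [8, 18, 16]
Visit 8 → queue [18, 16]
Visit 18 → queue [16]
Visit 16 → queue []

9, 2, 7, 14, 17, 3, 10, 4, 5, 6, 11, 12, 13, 15, 0, 1, 8, 18, 16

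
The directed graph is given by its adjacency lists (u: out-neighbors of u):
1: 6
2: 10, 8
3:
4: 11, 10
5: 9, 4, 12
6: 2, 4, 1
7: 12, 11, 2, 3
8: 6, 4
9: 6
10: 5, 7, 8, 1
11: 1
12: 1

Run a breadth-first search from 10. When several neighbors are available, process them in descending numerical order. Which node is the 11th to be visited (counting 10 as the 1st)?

2

Visit 10; enqueue 8, 7, 5, 1 → queue [8, 7, 5, 1]
Visit 8; enqueue 6, 4 → queue [7, 5, 1, 6, 4]
Visit 7; enqueue 12, 11, 3, 2 → queue [5, 1, 6, 4, 12, 11, 3, 2]
Visit 5; enqueue 9 → queue [1, 6, 4, 12, 11, 3, 2, 9]
Visit 1 → queue [6, 4, 12, 11, 3, 2, 9]
Visit 6 → queue [4, 12, 11, 3, 2, 9]
Visit 4 → queue [12, 11, 3, 2, 9]
Visit 12 → queue [11, 3, 2, 9]
Visit 11 → queue [3, 2, 9]
Visit 3 → queue [2, 9]
Visit 2 → queue [9]
Visit 9 → queue []

Visit order: 10, 8, 7, 5, 1, 6, 4, 12, 11, 3, 2, 9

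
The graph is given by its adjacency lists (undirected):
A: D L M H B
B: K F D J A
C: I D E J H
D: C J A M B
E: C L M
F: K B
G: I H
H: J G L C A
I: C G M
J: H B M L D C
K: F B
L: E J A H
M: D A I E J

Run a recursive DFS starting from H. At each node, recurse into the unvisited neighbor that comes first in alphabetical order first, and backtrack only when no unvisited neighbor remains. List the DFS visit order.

Visit H
H → A
A → B
B → D
D → C
C → E
E → L
L → J
J → M
M → I
I → G
B → F
F → K

H, A, B, D, C, E, L, J, M, I, G, F, K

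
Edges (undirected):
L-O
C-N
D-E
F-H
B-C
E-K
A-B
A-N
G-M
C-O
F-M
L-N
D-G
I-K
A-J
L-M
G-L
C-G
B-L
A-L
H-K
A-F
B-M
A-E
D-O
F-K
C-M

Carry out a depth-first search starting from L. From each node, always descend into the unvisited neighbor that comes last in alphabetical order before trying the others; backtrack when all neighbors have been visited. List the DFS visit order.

L O D G M F K I H E A N C B J

Visit L
L → O
O → D
D → G
G → M
M → F
F → K
K → I
K → H
K → E
E → A
A → N
N → C
C → B
A → J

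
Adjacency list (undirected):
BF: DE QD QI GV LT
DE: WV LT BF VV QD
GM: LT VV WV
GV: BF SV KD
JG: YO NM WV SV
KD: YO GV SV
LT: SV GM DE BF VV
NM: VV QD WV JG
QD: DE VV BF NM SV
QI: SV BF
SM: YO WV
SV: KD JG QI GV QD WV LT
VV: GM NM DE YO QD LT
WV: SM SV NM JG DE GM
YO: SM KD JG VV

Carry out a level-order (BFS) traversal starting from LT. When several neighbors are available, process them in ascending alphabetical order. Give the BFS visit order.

Visit LT; enqueue BF, DE, GM, SV, VV → queue [BF, DE, GM, SV, VV]
Visit BF; enqueue GV, QD, QI → queue [DE, GM, SV, VV, GV, QD, QI]
Visit DE; enqueue WV → queue [GM, SV, VV, GV, QD, QI, WV]
Visit GM → queue [SV, VV, GV, QD, QI, WV]
Visit SV; enqueue JG, KD → queue [VV, GV, QD, QI, WV, JG, KD]
Visit VV; enqueue NM, YO → queue [GV, QD, QI, WV, JG, KD, NM, YO]
Visit GV → queue [QD, QI, WV, JG, KD, NM, YO]
Visit QD → queue [QI, WV, JG, KD, NM, YO]
Visit QI → queue [WV, JG, KD, NM, YO]
Visit WV; enqueue SM → queue [JG, KD, NM, YO, SM]
Visit JG → queue [KD, NM, YO, SM]
Visit KD → queue [NM, YO, SM]
Visit NM → queue [YO, SM]
Visit YO → queue [SM]
Visit SM → queue []

LT -> BF -> DE -> GM -> SV -> VV -> GV -> QD -> QI -> WV -> JG -> KD -> NM -> YO -> SM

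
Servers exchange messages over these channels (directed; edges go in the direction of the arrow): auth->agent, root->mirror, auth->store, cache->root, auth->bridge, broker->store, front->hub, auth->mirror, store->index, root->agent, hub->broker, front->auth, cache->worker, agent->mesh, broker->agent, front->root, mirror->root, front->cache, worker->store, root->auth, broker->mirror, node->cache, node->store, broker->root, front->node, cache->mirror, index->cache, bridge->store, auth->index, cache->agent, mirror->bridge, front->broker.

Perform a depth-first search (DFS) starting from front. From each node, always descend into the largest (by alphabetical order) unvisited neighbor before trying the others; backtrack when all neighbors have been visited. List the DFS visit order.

front, root, mirror, bridge, store, index, cache, worker, agent, mesh, auth, node, hub, broker

Visit front
front → root
root → mirror
mirror → bridge
bridge → store
store → index
index → cache
cache → worker
cache → agent
agent → mesh
root → auth
front → node
front → hub
hub → broker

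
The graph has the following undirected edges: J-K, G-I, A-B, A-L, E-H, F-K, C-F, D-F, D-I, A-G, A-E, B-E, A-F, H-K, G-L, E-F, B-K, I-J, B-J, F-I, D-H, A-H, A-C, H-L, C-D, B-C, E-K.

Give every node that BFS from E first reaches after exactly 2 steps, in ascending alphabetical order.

Level 0: E
Level 1: A, B, F, H, K
Level 2: C, D, G, I, J, L

C, D, G, I, J, L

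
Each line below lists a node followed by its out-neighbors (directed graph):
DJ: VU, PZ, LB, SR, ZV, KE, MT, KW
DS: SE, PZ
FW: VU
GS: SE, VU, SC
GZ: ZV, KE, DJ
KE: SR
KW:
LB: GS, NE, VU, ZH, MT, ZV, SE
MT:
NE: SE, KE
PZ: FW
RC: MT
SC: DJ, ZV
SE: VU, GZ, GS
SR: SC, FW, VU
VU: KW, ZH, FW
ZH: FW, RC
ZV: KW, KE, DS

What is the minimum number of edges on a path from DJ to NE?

Level 0: DJ
Level 1: KE, KW, LB, MT, PZ, SR, VU, ZV
Level 2: DS, FW, GS, NE, SC, SE, ZH
Level 3: GZ, RC
NE first appears at level 2.

2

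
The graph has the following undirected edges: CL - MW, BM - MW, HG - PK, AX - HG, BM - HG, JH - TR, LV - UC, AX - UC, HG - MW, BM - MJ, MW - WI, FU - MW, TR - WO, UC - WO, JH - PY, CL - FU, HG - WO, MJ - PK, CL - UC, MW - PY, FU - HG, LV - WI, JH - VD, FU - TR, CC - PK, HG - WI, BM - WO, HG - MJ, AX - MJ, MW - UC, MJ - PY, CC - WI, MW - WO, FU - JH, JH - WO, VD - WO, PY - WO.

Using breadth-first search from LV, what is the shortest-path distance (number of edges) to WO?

2

Level 0: LV
Level 1: UC, WI
Level 2: AX, CC, CL, HG, MW, WO
Level 3: BM, FU, JH, MJ, PK, PY, TR, VD
WO first appears at level 2.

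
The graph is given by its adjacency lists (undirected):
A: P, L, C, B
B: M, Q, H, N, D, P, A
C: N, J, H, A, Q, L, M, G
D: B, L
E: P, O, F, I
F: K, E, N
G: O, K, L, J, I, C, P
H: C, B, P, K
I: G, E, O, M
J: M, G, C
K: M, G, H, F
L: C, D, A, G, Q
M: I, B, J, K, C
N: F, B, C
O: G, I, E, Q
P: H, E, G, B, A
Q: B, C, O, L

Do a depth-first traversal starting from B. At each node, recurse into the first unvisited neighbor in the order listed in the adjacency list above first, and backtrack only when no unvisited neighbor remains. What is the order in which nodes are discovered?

B, M, I, G, O, E, P, H, C, N, F, K, J, A, L, D, Q

Visit B
B → M
M → I
I → G
G → O
O → E
E → P
P → H
H → C
C → N
N → F
F → K
C → J
C → A
A → L
L → D
L → Q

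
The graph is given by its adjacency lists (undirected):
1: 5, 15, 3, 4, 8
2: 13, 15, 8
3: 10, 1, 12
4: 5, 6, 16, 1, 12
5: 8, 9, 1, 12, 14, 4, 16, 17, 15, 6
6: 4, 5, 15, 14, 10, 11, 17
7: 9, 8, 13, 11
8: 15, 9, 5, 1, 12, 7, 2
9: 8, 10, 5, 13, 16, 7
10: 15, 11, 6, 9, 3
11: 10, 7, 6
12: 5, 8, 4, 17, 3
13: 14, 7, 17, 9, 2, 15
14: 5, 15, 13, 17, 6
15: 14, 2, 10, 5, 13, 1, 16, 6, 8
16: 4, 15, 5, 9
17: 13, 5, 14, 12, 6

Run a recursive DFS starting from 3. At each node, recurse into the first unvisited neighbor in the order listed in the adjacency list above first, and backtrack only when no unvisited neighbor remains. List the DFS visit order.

Visit 3
3 → 10
10 → 15
15 → 14
14 → 5
5 → 8
8 → 9
9 → 13
13 → 7
7 → 11
11 → 6
6 → 4
4 → 16
4 → 1
4 → 12
12 → 17
13 → 2

3, 10, 15, 14, 5, 8, 9, 13, 7, 11, 6, 4, 16, 1, 12, 17, 2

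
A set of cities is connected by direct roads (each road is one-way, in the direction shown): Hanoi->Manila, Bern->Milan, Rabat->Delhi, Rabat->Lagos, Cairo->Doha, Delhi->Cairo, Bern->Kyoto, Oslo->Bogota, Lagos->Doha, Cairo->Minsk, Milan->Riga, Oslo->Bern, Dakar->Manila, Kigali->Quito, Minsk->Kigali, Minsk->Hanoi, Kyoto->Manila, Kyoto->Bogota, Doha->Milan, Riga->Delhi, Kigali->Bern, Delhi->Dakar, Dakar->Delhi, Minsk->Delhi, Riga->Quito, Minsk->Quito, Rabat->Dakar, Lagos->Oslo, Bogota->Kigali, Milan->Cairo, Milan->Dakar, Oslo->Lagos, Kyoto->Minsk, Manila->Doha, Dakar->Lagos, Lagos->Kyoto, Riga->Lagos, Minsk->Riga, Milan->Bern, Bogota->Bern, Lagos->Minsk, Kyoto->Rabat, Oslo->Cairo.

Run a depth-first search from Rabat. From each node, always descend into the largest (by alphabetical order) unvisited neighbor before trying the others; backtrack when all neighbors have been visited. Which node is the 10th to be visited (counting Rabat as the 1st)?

Manila

Visit Rabat
Rabat → Lagos
Lagos → Oslo
Oslo → Cairo
Cairo → Minsk
Minsk → Riga
Riga → Quito
Riga → Delhi
Delhi → Dakar
Dakar → Manila
Manila → Doha
Doha → Milan
Milan → Bern
Bern → Kyoto
Kyoto → Bogota
Bogota → Kigali
Minsk → Hanoi

Visit order: Rabat, Lagos, Oslo, Cairo, Minsk, Riga, Quito, Delhi, Dakar, Manila, Doha, Milan, Bern, Kyoto, Bogota, Kigali, Hanoi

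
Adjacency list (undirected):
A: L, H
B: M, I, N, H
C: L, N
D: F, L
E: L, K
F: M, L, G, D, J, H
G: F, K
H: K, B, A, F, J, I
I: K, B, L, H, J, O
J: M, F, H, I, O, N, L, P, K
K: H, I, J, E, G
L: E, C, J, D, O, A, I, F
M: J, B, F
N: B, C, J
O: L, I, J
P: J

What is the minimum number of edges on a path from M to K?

2

Level 0: M
Level 1: B, F, J
Level 2: D, G, H, I, K, L, N, O, P
Level 3: A, C, E
K first appears at level 2.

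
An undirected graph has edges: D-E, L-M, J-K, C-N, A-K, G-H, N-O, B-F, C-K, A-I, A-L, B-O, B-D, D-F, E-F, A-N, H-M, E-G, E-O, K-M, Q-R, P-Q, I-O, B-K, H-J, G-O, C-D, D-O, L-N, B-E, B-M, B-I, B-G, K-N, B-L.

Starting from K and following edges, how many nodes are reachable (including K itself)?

15

BFS from K visits: K, N, M, J, C, B, A, O, L, H, D, I, G, F, E
Reachable nodes: 15 of 18 total.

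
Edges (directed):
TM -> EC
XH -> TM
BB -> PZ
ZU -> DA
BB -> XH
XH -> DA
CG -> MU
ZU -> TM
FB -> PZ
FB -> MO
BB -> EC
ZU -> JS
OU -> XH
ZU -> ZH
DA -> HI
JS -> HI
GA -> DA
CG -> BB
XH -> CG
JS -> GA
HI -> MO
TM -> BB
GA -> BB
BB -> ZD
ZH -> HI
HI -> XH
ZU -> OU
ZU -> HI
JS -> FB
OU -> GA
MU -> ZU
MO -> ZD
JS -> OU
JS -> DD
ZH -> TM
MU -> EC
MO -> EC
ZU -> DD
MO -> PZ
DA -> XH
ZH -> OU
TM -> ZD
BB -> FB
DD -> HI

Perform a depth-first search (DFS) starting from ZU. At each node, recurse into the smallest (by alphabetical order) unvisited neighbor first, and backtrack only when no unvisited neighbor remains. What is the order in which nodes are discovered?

Visit ZU
ZU → DA
DA → HI
HI → MO
MO → EC
MO → PZ
MO → ZD
HI → XH
XH → CG
CG → BB
BB → FB
CG → MU
XH → TM
ZU → DD
ZU → JS
JS → GA
JS → OU
ZU → ZH

ZU, DA, HI, MO, EC, PZ, ZD, XH, CG, BB, FB, MU, TM, DD, JS, GA, OU, ZH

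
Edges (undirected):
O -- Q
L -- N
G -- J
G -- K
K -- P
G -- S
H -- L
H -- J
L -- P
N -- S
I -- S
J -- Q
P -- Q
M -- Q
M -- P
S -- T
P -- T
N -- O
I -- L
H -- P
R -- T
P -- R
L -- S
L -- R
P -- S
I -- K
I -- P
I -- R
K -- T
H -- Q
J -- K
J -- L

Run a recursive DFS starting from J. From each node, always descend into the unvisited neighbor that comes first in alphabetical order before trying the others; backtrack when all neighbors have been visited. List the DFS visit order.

J, G, K, I, L, H, P, M, Q, O, N, S, T, R

Visit J
J → G
G → K
K → I
I → L
L → H
H → P
P → M
M → Q
Q → O
O → N
N → S
S → T
T → R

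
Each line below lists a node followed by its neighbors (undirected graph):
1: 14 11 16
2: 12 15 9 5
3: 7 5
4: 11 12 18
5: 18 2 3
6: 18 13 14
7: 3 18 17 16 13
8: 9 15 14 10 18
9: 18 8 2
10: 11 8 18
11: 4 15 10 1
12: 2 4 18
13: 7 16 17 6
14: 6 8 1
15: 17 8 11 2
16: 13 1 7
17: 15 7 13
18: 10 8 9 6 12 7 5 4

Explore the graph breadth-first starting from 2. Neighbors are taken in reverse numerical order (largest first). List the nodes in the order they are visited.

2 -> 15 -> 12 -> 9 -> 5 -> 17 -> 11 -> 8 -> 18 -> 4 -> 3 -> 13 -> 7 -> 10 -> 1 -> 14 -> 6 -> 16

Visit 2; enqueue 15, 12, 9, 5 → queue [15, 12, 9, 5]
Visit 15; enqueue 17, 11, 8 → queue [12, 9, 5, 17, 11, 8]
Visit 12; enqueue 18, 4 → queue [9, 5, 17, 11, 8, 18, 4]
Visit 9 → queue [5, 17, 11, 8, 18, 4]
Visit 5; enqueue 3 → queue [17, 11, 8, 18, 4, 3]
Visit 17; enqueue 13, 7 → queue [11, 8, 18, 4, 3, 13, 7]
Visit 11; enqueue 10, 1 → queue [8, 18, 4, 3, 13, 7, 10, 1]
Visit 8; enqueue 14 → queue [18, 4, 3, 13, 7, 10, 1, 14]
Visit 18; enqueue 6 → queue [4, 3, 13, 7, 10, 1, 14, 6]
Visit 4 → queue [3, 13, 7, 10, 1, 14, 6]
Visit 3 → queue [13, 7, 10, 1, 14, 6]
Visit 13; enqueue 16 → queue [7, 10, 1, 14, 6, 16]
Visit 7 → queue [10, 1, 14, 6, 16]
Visit 10 → queue [1, 14, 6, 16]
Visit 1 → queue [14, 6, 16]
Visit 14 → queue [6, 16]
Visit 6 → queue [16]
Visit 16 → queue []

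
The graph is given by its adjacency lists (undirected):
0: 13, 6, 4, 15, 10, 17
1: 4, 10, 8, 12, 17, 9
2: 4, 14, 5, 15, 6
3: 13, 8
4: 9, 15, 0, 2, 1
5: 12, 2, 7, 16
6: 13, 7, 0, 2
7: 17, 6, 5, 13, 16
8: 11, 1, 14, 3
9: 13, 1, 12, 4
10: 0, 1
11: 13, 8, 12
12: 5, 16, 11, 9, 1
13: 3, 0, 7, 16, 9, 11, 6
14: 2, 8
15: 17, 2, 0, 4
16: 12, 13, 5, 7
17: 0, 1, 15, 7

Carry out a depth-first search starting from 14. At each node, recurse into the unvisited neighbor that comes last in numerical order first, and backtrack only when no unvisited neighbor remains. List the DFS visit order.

Visit 14
14 → 8
8 → 11
11 → 13
13 → 16
16 → 12
12 → 9
9 → 4
4 → 15
15 → 17
17 → 7
7 → 6
6 → 2
2 → 5
6 → 0
0 → 10
10 → 1
13 → 3

14 -> 8 -> 11 -> 13 -> 16 -> 12 -> 9 -> 4 -> 15 -> 17 -> 7 -> 6 -> 2 -> 5 -> 0 -> 10 -> 1 -> 3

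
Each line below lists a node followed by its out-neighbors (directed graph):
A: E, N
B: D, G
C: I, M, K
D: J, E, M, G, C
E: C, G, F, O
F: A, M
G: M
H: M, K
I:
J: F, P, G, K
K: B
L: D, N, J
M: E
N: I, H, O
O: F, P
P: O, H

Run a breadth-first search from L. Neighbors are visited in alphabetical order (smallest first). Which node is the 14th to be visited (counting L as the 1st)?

O

Visit L; enqueue D, J, N → queue [D, J, N]
Visit D; enqueue C, E, G, M → queue [J, N, C, E, G, M]
Visit J; enqueue F, K, P → queue [N, C, E, G, M, F, K, P]
Visit N; enqueue H, I, O → queue [C, E, G, M, F, K, P, H, I, O]
Visit C → queue [E, G, M, F, K, P, H, I, O]
Visit E → queue [G, M, F, K, P, H, I, O]
Visit G → queue [M, F, K, P, H, I, O]
Visit M → queue [F, K, P, H, I, O]
Visit F; enqueue A → queue [K, P, H, I, O, A]
Visit K; enqueue B → queue [P, H, I, O, A, B]
Visit P → queue [H, I, O, A, B]
Visit H → queue [I, O, A, B]
Visit I → queue [O, A, B]
Visit O → queue [A, B]
Visit A → queue [B]
Visit B → queue []

Visit order: L, D, J, N, C, E, G, M, F, K, P, H, I, O, A, B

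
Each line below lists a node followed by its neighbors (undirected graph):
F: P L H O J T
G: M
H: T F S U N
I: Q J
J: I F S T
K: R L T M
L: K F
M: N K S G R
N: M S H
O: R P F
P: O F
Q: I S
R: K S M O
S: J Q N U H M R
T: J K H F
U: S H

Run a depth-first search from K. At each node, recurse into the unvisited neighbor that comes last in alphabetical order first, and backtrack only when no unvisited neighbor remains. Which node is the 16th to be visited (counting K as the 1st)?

I

Visit K
K → T
T → J
J → S
S → U
U → H
H → N
N → M
M → R
R → O
O → P
P → F
F → L
M → G
S → Q
Q → I

Visit order: K, T, J, S, U, H, N, M, R, O, P, F, L, G, Q, I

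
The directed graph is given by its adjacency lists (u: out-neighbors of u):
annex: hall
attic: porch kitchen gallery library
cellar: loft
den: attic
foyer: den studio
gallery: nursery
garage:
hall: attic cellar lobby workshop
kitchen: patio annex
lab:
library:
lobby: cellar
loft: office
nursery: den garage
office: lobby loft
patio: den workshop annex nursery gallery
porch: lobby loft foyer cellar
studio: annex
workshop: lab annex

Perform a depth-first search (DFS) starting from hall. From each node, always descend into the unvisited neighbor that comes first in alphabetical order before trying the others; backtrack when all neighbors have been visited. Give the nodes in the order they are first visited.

Visit hall
hall → attic
attic → gallery
gallery → nursery
nursery → den
nursery → garage
attic → kitchen
kitchen → annex
kitchen → patio
patio → workshop
workshop → lab
attic → library
attic → porch
porch → cellar
cellar → loft
loft → office
office → lobby
porch → foyer
foyer → studio

hall, attic, gallery, nursery, den, garage, kitchen, annex, patio, workshop, lab, library, porch, cellar, loft, office, lobby, foyer, studio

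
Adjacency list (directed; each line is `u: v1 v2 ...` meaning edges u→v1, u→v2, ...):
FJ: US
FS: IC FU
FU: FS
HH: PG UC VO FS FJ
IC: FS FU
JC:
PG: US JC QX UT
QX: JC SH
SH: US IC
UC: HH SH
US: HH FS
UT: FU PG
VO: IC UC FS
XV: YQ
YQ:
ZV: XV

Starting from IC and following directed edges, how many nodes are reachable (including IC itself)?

3

BFS from IC visits: IC, FS, FU
Reachable nodes: 3 of 16 total.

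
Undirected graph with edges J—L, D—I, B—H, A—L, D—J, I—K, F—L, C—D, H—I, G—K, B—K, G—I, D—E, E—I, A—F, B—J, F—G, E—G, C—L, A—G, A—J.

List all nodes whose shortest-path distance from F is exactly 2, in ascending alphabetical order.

Level 0: F
Level 1: A, G, L
Level 2: C, E, I, J, K
Level 3: B, D, H

C, E, I, J, K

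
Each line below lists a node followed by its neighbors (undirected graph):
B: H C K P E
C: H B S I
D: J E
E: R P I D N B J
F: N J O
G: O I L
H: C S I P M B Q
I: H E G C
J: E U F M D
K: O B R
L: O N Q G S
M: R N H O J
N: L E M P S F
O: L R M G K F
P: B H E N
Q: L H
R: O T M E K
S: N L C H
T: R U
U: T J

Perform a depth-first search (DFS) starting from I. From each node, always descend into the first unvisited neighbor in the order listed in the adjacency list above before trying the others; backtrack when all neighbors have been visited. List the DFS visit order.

Visit I
I → H
H → C
C → B
B → K
K → O
O → L
L → N
N → E
E → R
R → T
T → U
U → J
J → F
J → M
J → D
E → P
N → S
L → Q
L → G

I H C B K O L N E R T U J F M D P S Q G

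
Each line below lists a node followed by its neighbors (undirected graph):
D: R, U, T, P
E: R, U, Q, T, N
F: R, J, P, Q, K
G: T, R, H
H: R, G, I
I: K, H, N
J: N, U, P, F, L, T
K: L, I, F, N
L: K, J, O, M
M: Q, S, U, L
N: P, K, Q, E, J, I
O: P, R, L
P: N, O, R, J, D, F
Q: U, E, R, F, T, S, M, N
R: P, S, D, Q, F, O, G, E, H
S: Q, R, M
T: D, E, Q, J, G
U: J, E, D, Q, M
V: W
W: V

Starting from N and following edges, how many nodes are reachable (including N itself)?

BFS from N visits: N, Q, P, K, J, I, E, U, T, S, R, M, F, O, D, L, H, G
Reachable nodes: 18 of 20 total.

18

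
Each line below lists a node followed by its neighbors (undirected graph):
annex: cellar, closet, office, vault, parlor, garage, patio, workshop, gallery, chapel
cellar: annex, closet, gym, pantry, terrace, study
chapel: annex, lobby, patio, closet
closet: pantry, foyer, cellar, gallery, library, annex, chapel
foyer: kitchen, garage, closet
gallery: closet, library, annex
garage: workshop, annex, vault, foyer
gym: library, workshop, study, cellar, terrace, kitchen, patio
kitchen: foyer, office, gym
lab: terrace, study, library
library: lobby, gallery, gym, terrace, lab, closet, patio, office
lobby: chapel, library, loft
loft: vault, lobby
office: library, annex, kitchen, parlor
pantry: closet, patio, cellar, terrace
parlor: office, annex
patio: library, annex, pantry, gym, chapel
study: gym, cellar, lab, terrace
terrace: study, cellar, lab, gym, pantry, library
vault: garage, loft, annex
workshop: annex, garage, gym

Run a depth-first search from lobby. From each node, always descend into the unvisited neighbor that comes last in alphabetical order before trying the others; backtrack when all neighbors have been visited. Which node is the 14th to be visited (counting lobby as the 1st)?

gallery

Visit lobby
lobby → loft
loft → vault
vault → garage
garage → workshop
workshop → gym
gym → terrace
terrace → study
study → lab
lab → library
library → patio
patio → pantry
pantry → closet
closet → gallery
gallery → annex
annex → parlor
parlor → office
office → kitchen
kitchen → foyer
annex → chapel
annex → cellar

Visit order: lobby, loft, vault, garage, workshop, gym, terrace, study, lab, library, patio, pantry, closet, gallery, annex, parlor, office, kitchen, foyer, chapel, cellar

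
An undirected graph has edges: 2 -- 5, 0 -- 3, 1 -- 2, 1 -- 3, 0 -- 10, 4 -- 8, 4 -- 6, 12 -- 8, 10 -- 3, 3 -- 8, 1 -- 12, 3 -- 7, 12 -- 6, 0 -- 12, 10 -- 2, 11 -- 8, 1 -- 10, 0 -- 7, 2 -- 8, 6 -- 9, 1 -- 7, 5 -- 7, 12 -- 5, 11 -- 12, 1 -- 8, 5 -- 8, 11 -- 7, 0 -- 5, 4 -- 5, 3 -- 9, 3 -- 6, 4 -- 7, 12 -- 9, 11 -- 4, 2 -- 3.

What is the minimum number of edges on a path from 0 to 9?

2

Level 0: 0
Level 1: 3, 5, 7, 10, 12
Level 2: 1, 2, 4, 6, 8, 9, 11
9 first appears at level 2.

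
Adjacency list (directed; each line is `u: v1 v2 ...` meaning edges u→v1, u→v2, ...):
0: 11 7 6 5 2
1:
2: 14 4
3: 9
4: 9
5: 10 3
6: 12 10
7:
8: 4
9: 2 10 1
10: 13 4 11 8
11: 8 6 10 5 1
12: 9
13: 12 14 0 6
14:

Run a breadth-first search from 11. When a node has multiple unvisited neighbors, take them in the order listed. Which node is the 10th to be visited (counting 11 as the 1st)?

Visit 11; enqueue 8, 6, 10, 5, 1 → queue [8, 6, 10, 5, 1]
Visit 8; enqueue 4 → queue [6, 10, 5, 1, 4]
Visit 6; enqueue 12 → queue [10, 5, 1, 4, 12]
Visit 10; enqueue 13 → queue [5, 1, 4, 12, 13]
Visit 5; enqueue 3 → queue [1, 4, 12, 13, 3]
Visit 1 → queue [4, 12, 13, 3]
Visit 4; enqueue 9 → queue [12, 13, 3, 9]
Visit 12 → queue [13, 3, 9]
Visit 13; enqueue 14, 0 → queue [3, 9, 14, 0]
Visit 3 → queue [9, 14, 0]
Visit 9; enqueue 2 → queue [14, 0, 2]
Visit 14 → queue [0, 2]
Visit 0; enqueue 7 → queue [2, 7]
Visit 2 → queue [7]
Visit 7 → queue []

Visit order: 11, 8, 6, 10, 5, 1, 4, 12, 13, 3, 9, 14, 0, 2, 7

3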